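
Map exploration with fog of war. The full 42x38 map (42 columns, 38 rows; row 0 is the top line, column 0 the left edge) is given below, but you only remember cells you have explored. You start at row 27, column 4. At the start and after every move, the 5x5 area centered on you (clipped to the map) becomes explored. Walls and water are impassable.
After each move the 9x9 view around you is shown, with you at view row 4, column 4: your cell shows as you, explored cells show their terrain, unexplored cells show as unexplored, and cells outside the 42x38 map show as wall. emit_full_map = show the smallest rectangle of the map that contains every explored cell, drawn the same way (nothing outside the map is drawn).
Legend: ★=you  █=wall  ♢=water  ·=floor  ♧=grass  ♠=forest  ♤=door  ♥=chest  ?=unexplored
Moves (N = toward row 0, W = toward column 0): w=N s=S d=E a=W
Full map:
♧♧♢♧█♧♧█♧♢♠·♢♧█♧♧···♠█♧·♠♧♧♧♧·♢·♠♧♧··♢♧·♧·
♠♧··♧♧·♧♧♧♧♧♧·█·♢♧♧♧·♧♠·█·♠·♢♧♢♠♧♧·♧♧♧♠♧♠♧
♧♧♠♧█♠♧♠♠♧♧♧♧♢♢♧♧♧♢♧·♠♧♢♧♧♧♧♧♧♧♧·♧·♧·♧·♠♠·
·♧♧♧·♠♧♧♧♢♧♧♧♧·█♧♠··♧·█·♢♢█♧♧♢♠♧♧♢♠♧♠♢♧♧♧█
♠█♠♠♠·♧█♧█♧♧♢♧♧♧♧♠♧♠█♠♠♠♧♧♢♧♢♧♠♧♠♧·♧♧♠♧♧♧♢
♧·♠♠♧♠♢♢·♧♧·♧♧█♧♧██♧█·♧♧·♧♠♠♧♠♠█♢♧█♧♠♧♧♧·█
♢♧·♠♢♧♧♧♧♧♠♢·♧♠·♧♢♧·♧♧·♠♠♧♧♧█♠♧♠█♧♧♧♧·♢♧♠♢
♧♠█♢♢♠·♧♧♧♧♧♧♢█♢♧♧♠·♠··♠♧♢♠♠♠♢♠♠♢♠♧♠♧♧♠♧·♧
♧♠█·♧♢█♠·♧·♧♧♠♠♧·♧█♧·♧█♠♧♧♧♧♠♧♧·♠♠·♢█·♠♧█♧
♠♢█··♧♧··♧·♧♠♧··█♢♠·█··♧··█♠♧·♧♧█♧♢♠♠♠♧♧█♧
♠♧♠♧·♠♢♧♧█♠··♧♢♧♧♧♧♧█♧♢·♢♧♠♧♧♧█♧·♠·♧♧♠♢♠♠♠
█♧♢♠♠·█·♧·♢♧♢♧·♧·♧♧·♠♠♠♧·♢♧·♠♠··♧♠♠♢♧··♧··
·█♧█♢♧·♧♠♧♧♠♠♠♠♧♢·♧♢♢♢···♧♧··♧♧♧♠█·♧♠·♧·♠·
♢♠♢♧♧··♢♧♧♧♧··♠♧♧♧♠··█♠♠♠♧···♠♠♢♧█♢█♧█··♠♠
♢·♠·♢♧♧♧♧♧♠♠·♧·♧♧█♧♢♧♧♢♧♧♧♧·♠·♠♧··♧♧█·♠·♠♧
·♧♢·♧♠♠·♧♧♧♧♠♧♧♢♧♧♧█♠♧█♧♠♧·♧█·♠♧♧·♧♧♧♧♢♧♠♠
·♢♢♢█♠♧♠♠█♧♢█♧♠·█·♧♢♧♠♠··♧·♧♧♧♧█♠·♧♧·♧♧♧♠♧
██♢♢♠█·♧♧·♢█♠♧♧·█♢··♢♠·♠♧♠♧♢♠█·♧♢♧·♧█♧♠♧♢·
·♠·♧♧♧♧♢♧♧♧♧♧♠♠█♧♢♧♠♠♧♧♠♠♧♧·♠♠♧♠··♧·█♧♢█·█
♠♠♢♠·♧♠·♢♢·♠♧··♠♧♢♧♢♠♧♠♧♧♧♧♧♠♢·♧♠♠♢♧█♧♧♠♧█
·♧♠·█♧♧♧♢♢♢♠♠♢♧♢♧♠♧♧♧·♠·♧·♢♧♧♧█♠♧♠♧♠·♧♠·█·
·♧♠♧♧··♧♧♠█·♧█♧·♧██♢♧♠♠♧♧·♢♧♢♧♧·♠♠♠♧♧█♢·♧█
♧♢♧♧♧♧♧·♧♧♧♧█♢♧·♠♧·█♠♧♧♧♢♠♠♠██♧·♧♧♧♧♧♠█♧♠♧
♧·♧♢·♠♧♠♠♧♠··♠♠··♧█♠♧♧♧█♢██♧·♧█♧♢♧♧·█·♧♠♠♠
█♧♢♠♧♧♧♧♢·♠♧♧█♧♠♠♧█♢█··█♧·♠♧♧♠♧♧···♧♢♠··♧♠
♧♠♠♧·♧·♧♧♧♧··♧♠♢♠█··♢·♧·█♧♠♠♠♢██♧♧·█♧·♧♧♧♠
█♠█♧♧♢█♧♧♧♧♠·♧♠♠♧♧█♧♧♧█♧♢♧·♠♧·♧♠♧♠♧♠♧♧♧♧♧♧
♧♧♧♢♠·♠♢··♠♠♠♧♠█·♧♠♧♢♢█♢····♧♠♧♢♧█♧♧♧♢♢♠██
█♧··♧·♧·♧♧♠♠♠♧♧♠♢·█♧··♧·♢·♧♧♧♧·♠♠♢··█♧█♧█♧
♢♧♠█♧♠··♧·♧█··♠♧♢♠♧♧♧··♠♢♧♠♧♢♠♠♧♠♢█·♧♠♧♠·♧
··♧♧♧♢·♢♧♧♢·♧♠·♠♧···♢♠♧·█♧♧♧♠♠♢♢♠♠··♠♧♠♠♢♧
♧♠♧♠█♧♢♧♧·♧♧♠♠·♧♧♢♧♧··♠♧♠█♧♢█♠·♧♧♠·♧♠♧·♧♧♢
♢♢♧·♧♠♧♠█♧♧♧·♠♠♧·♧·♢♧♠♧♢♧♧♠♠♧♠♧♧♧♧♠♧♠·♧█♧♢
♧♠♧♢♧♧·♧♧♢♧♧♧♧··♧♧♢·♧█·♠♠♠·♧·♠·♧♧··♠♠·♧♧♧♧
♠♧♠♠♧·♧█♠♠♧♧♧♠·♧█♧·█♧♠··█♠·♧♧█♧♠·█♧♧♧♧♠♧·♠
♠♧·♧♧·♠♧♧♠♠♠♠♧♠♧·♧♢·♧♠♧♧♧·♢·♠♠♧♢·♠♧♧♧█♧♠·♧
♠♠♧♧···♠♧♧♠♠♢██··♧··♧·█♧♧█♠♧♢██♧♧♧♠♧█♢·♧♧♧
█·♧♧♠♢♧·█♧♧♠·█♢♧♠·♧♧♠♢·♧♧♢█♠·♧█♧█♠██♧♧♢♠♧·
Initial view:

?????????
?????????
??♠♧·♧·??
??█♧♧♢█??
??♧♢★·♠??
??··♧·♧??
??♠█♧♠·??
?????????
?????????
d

?????????
?????????
?♠♧·♧·♧??
?█♧♧♢█♧??
?♧♢♠★♠♢??
?··♧·♧·??
?♠█♧♠··??
?????????
?????????

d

?????????
?????????
♠♧·♧·♧♧??
█♧♧♢█♧♧??
♧♢♠·★♢·??
··♧·♧·♧??
♠█♧♠··♧??
?????????
?????????

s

?????????
♠♧·♧·♧♧??
█♧♧♢█♧♧??
♧♢♠·♠♢·??
··♧·★·♧??
♠█♧♠··♧??
??♧♢·♢♧??
?????????
?????????

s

♠♧·♧·♧♧??
█♧♧♢█♧♧??
♧♢♠·♠♢·??
··♧·♧·♧??
♠█♧♠★·♧??
??♧♢·♢♧??
??█♧♢♧♧??
?????????
?????????

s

█♧♧♢█♧♧??
♧♢♠·♠♢·??
··♧·♧·♧??
♠█♧♠··♧??
??♧♢★♢♧??
??█♧♢♧♧??
??♧♠♧♠█??
?????????
?????????

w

♠♧·♧·♧♧??
█♧♧♢█♧♧??
♧♢♠·♠♢·??
··♧·♧·♧??
♠█♧♠★·♧??
??♧♢·♢♧??
??█♧♢♧♧??
??♧♠♧♠█??
?????????

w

?????????
♠♧·♧·♧♧??
█♧♧♢█♧♧??
♧♢♠·♠♢·??
··♧·★·♧??
♠█♧♠··♧??
??♧♢·♢♧??
??█♧♢♧♧??
??♧♠♧♠█??

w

?????????
?????????
♠♧·♧·♧♧??
█♧♧♢█♧♧??
♧♢♠·★♢·??
··♧·♧·♧??
♠█♧♠··♧??
??♧♢·♢♧??
??█♧♢♧♧??

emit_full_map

♠♧·♧·♧♧
█♧♧♢█♧♧
♧♢♠·★♢·
··♧·♧·♧
♠█♧♠··♧
??♧♢·♢♧
??█♧♢♧♧
??♧♠♧♠█

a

?????????
?????????
?♠♧·♧·♧♧?
?█♧♧♢█♧♧?
?♧♢♠★♠♢·?
?··♧·♧·♧?
?♠█♧♠··♧?
???♧♢·♢♧?
???█♧♢♧♧?

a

?????????
?????????
??♠♧·♧·♧♧
??█♧♧♢█♧♧
??♧♢★·♠♢·
??··♧·♧·♧
??♠█♧♠··♧
????♧♢·♢♧
????█♧♢♧♧

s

?????????
??♠♧·♧·♧♧
??█♧♧♢█♧♧
??♧♢♠·♠♢·
??··★·♧·♧
??♠█♧♠··♧
??♧♧♧♢·♢♧
????█♧♢♧♧
????♧♠♧♠█

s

??♠♧·♧·♧♧
??█♧♧♢█♧♧
??♧♢♠·♠♢·
??··♧·♧·♧
??♠█★♠··♧
??♧♧♧♢·♢♧
??♧♠█♧♢♧♧
????♧♠♧♠█
?????????

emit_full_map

♠♧·♧·♧♧
█♧♧♢█♧♧
♧♢♠·♠♢·
··♧·♧·♧
♠█★♠··♧
♧♧♧♢·♢♧
♧♠█♧♢♧♧
??♧♠♧♠█

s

??█♧♧♢█♧♧
??♧♢♠·♠♢·
??··♧·♧·♧
??♠█♧♠··♧
??♧♧★♢·♢♧
??♧♠█♧♢♧♧
??♧·♧♠♧♠█
?????????
?????????

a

█??█♧♧♢█♧
█??♧♢♠·♠♢
█?♧··♧·♧·
█?♧♠█♧♠··
█?·♧★♧♢·♢
█?♠♧♠█♧♢♧
█?♢♧·♧♠♧♠
█????????
█????????

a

██??█♧♧♢█
██??♧♢♠·♠
███♧··♧·♧
██♢♧♠█♧♠·
██··★♧♧♢·
██♧♠♧♠█♧♢
██♢♢♧·♧♠♧
██???????
██???????

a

███??█♧♧♢
███??♧♢♠·
████♧··♧·
███♢♧♠█♧♠
███·★♧♧♧♢
███♧♠♧♠█♧
███♢♢♧·♧♠
███??????
███??????

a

████??█♧♧
████??♧♢♠
█████♧··♧
████♢♧♠█♧
████★·♧♧♧
████♧♠♧♠█
████♢♢♧·♧
████?????
████?????

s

████??♧♢♠
█████♧··♧
████♢♧♠█♧
████··♧♧♧
████★♠♧♠█
████♢♢♧·♧
████♧♠♧??
████?????
████?????

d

███??♧♢♠·
████♧··♧·
███♢♧♠█♧♠
███··♧♧♧♢
███♧★♧♠█♧
███♢♢♧·♧♠
███♧♠♧♢??
███??????
███??????

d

██??♧♢♠·♠
███♧··♧·♧
██♢♧♠█♧♠·
██··♧♧♧♢·
██♧♠★♠█♧♢
██♢♢♧·♧♠♧
██♧♠♧♢♧??
██???????
██???????

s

███♧··♧·♧
██♢♧♠█♧♠·
██··♧♧♧♢·
██♧♠♧♠█♧♢
██♢♢★·♧♠♧
██♧♠♧♢♧??
██♠♧♠♠♧??
██???????
██???????

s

██♢♧♠█♧♠·
██··♧♧♧♢·
██♧♠♧♠█♧♢
██♢♢♧·♧♠♧
██♧♠★♢♧??
██♠♧♠♠♧??
██♠♧·♧♧??
██???????
██???????

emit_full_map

??♠♧·♧·♧♧
??█♧♧♢█♧♧
??♧♢♠·♠♢·
█♧··♧·♧·♧
♢♧♠█♧♠··♧
··♧♧♧♢·♢♧
♧♠♧♠█♧♢♧♧
♢♢♧·♧♠♧♠█
♧♠★♢♧????
♠♧♠♠♧????
♠♧·♧♧????

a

███♢♧♠█♧♠
███··♧♧♧♢
███♧♠♧♠█♧
███♢♢♧·♧♠
███♧★♧♢♧?
███♠♧♠♠♧?
███♠♧·♧♧?
███??????
███??????

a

████♢♧♠█♧
████··♧♧♧
████♧♠♧♠█
████♢♢♧·♧
████★♠♧♢♧
████♠♧♠♠♧
████♠♧·♧♧
████?????
████?????

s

████··♧♧♧
████♧♠♧♠█
████♢♢♧·♧
████♧♠♧♢♧
████★♧♠♠♧
████♠♧·♧♧
████♠♠♧??
████?????
█████████

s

████♧♠♧♠█
████♢♢♧·♧
████♧♠♧♢♧
████♠♧♠♠♧
████★♧·♧♧
████♠♠♧??
█████·♧??
█████████
█████████

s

████♢♢♧·♧
████♧♠♧♢♧
████♠♧♠♠♧
████♠♧·♧♧
████★♠♧??
█████·♧??
█████████
█████████
█████████

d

███♢♢♧·♧♠
███♧♠♧♢♧?
███♠♧♠♠♧?
███♠♧·♧♧?
███♠★♧♧??
████·♧♧??
█████████
█████████
█████████

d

██♢♢♧·♧♠♧
██♧♠♧♢♧??
██♠♧♠♠♧??
██♠♧·♧♧??
██♠♠★♧·??
███·♧♧♠??
█████████
█████████
█████████

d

█♢♢♧·♧♠♧♠
█♧♠♧♢♧???
█♠♧♠♠♧·??
█♠♧·♧♧·??
█♠♠♧★··??
██·♧♧♠♢??
█████████
█████████
█████████

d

♢♢♧·♧♠♧♠█
♧♠♧♢♧????
♠♧♠♠♧·♧??
♠♧·♧♧·♠??
♠♠♧♧★··??
█·♧♧♠♢♧??
█████████
█████████
█████████

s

♧♠♧♢♧????
♠♧♠♠♧·♧??
♠♧·♧♧·♠??
♠♠♧♧···??
█·♧♧★♢♧??
█████████
█████████
█████████
█████████

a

█♧♠♧♢♧???
█♠♧♠♠♧·♧?
█♠♧·♧♧·♠?
█♠♠♧♧···?
██·♧★♠♢♧?
█████████
█████████
█████████
█████████

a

██♧♠♧♢♧??
██♠♧♠♠♧·♧
██♠♧·♧♧·♠
██♠♠♧♧···
███·★♧♠♢♧
█████████
█████████
█████████
█████████

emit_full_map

??♠♧·♧·♧♧
??█♧♧♢█♧♧
??♧♢♠·♠♢·
█♧··♧·♧·♧
♢♧♠█♧♠··♧
··♧♧♧♢·♢♧
♧♠♧♠█♧♢♧♧
♢♢♧·♧♠♧♠█
♧♠♧♢♧????
♠♧♠♠♧·♧??
♠♧·♧♧·♠??
♠♠♧♧···??
█·★♧♠♢♧??


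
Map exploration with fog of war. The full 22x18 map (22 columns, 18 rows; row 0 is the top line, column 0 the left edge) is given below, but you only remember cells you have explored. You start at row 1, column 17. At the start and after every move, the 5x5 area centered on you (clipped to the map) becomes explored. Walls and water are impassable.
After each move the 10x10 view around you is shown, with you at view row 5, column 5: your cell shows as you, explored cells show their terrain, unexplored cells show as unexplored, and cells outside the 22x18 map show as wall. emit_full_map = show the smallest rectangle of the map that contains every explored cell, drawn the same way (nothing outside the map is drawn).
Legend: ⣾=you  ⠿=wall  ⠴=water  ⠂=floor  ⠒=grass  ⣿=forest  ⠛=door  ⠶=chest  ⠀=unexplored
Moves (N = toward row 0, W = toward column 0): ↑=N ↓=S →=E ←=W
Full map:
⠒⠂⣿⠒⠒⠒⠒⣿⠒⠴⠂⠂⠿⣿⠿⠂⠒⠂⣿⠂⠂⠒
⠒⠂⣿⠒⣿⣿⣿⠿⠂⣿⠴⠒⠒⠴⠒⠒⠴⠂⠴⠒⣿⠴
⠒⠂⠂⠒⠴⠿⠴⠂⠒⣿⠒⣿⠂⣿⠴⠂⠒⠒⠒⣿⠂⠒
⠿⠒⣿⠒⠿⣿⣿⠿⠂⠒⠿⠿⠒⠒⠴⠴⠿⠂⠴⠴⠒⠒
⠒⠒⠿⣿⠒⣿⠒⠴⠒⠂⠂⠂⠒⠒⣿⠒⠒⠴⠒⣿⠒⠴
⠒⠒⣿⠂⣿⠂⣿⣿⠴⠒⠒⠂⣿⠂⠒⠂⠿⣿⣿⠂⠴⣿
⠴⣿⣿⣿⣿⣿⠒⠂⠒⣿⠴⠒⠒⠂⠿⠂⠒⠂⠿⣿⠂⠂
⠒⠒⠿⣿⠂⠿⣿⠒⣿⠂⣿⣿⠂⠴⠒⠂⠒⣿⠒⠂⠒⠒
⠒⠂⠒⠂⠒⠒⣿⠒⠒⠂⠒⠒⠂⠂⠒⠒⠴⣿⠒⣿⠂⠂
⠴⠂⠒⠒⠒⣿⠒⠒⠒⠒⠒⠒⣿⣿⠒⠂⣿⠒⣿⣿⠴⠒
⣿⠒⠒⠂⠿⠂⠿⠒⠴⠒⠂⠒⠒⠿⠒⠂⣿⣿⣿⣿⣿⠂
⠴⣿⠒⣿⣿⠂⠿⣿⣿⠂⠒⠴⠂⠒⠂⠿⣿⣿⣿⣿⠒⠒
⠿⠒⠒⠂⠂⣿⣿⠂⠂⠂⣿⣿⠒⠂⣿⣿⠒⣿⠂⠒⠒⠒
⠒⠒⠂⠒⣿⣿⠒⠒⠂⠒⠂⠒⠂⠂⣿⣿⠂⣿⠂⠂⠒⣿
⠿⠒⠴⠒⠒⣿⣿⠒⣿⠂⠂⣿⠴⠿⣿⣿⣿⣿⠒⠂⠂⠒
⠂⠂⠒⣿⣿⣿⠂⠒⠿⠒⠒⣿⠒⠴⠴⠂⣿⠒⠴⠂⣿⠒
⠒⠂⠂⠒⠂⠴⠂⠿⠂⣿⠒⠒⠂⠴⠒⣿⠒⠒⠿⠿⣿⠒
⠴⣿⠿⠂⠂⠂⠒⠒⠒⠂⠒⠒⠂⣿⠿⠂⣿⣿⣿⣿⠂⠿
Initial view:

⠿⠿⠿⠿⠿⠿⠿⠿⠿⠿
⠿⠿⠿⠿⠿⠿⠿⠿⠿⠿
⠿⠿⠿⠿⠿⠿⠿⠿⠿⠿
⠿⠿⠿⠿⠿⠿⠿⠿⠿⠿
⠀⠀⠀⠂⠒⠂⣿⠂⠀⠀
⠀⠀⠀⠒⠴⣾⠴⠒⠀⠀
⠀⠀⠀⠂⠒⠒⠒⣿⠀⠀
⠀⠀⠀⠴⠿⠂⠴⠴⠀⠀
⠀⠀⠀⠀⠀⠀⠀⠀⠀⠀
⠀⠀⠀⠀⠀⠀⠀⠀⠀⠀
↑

⠿⠿⠿⠿⠿⠿⠿⠿⠿⠿
⠿⠿⠿⠿⠿⠿⠿⠿⠿⠿
⠿⠿⠿⠿⠿⠿⠿⠿⠿⠿
⠿⠿⠿⠿⠿⠿⠿⠿⠿⠿
⠿⠿⠿⠿⠿⠿⠿⠿⠿⠿
⠀⠀⠀⠂⠒⣾⣿⠂⠀⠀
⠀⠀⠀⠒⠴⠂⠴⠒⠀⠀
⠀⠀⠀⠂⠒⠒⠒⣿⠀⠀
⠀⠀⠀⠴⠿⠂⠴⠴⠀⠀
⠀⠀⠀⠀⠀⠀⠀⠀⠀⠀

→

⠿⠿⠿⠿⠿⠿⠿⠿⠿⠿
⠿⠿⠿⠿⠿⠿⠿⠿⠿⠿
⠿⠿⠿⠿⠿⠿⠿⠿⠿⠿
⠿⠿⠿⠿⠿⠿⠿⠿⠿⠿
⠿⠿⠿⠿⠿⠿⠿⠿⠿⠿
⠀⠀⠂⠒⠂⣾⠂⠂⠀⠿
⠀⠀⠒⠴⠂⠴⠒⣿⠀⠿
⠀⠀⠂⠒⠒⠒⣿⠂⠀⠿
⠀⠀⠴⠿⠂⠴⠴⠀⠀⠿
⠀⠀⠀⠀⠀⠀⠀⠀⠀⠿

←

⠿⠿⠿⠿⠿⠿⠿⠿⠿⠿
⠿⠿⠿⠿⠿⠿⠿⠿⠿⠿
⠿⠿⠿⠿⠿⠿⠿⠿⠿⠿
⠿⠿⠿⠿⠿⠿⠿⠿⠿⠿
⠿⠿⠿⠿⠿⠿⠿⠿⠿⠿
⠀⠀⠀⠂⠒⣾⣿⠂⠂⠀
⠀⠀⠀⠒⠴⠂⠴⠒⣿⠀
⠀⠀⠀⠂⠒⠒⠒⣿⠂⠀
⠀⠀⠀⠴⠿⠂⠴⠴⠀⠀
⠀⠀⠀⠀⠀⠀⠀⠀⠀⠀

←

⠿⠿⠿⠿⠿⠿⠿⠿⠿⠿
⠿⠿⠿⠿⠿⠿⠿⠿⠿⠿
⠿⠿⠿⠿⠿⠿⠿⠿⠿⠿
⠿⠿⠿⠿⠿⠿⠿⠿⠿⠿
⠿⠿⠿⠿⠿⠿⠿⠿⠿⠿
⠀⠀⠀⠿⠂⣾⠂⣿⠂⠂
⠀⠀⠀⠒⠒⠴⠂⠴⠒⣿
⠀⠀⠀⠴⠂⠒⠒⠒⣿⠂
⠀⠀⠀⠀⠴⠿⠂⠴⠴⠀
⠀⠀⠀⠀⠀⠀⠀⠀⠀⠀

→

⠿⠿⠿⠿⠿⠿⠿⠿⠿⠿
⠿⠿⠿⠿⠿⠿⠿⠿⠿⠿
⠿⠿⠿⠿⠿⠿⠿⠿⠿⠿
⠿⠿⠿⠿⠿⠿⠿⠿⠿⠿
⠿⠿⠿⠿⠿⠿⠿⠿⠿⠿
⠀⠀⠿⠂⠒⣾⣿⠂⠂⠀
⠀⠀⠒⠒⠴⠂⠴⠒⣿⠀
⠀⠀⠴⠂⠒⠒⠒⣿⠂⠀
⠀⠀⠀⠴⠿⠂⠴⠴⠀⠀
⠀⠀⠀⠀⠀⠀⠀⠀⠀⠀

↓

⠿⠿⠿⠿⠿⠿⠿⠿⠿⠿
⠿⠿⠿⠿⠿⠿⠿⠿⠿⠿
⠿⠿⠿⠿⠿⠿⠿⠿⠿⠿
⠿⠿⠿⠿⠿⠿⠿⠿⠿⠿
⠀⠀⠿⠂⠒⠂⣿⠂⠂⠀
⠀⠀⠒⠒⠴⣾⠴⠒⣿⠀
⠀⠀⠴⠂⠒⠒⠒⣿⠂⠀
⠀⠀⠀⠴⠿⠂⠴⠴⠀⠀
⠀⠀⠀⠀⠀⠀⠀⠀⠀⠀
⠀⠀⠀⠀⠀⠀⠀⠀⠀⠀

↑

⠿⠿⠿⠿⠿⠿⠿⠿⠿⠿
⠿⠿⠿⠿⠿⠿⠿⠿⠿⠿
⠿⠿⠿⠿⠿⠿⠿⠿⠿⠿
⠿⠿⠿⠿⠿⠿⠿⠿⠿⠿
⠿⠿⠿⠿⠿⠿⠿⠿⠿⠿
⠀⠀⠿⠂⠒⣾⣿⠂⠂⠀
⠀⠀⠒⠒⠴⠂⠴⠒⣿⠀
⠀⠀⠴⠂⠒⠒⠒⣿⠂⠀
⠀⠀⠀⠴⠿⠂⠴⠴⠀⠀
⠀⠀⠀⠀⠀⠀⠀⠀⠀⠀

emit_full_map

⠿⠂⠒⣾⣿⠂⠂
⠒⠒⠴⠂⠴⠒⣿
⠴⠂⠒⠒⠒⣿⠂
⠀⠴⠿⠂⠴⠴⠀

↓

⠿⠿⠿⠿⠿⠿⠿⠿⠿⠿
⠿⠿⠿⠿⠿⠿⠿⠿⠿⠿
⠿⠿⠿⠿⠿⠿⠿⠿⠿⠿
⠿⠿⠿⠿⠿⠿⠿⠿⠿⠿
⠀⠀⠿⠂⠒⠂⣿⠂⠂⠀
⠀⠀⠒⠒⠴⣾⠴⠒⣿⠀
⠀⠀⠴⠂⠒⠒⠒⣿⠂⠀
⠀⠀⠀⠴⠿⠂⠴⠴⠀⠀
⠀⠀⠀⠀⠀⠀⠀⠀⠀⠀
⠀⠀⠀⠀⠀⠀⠀⠀⠀⠀


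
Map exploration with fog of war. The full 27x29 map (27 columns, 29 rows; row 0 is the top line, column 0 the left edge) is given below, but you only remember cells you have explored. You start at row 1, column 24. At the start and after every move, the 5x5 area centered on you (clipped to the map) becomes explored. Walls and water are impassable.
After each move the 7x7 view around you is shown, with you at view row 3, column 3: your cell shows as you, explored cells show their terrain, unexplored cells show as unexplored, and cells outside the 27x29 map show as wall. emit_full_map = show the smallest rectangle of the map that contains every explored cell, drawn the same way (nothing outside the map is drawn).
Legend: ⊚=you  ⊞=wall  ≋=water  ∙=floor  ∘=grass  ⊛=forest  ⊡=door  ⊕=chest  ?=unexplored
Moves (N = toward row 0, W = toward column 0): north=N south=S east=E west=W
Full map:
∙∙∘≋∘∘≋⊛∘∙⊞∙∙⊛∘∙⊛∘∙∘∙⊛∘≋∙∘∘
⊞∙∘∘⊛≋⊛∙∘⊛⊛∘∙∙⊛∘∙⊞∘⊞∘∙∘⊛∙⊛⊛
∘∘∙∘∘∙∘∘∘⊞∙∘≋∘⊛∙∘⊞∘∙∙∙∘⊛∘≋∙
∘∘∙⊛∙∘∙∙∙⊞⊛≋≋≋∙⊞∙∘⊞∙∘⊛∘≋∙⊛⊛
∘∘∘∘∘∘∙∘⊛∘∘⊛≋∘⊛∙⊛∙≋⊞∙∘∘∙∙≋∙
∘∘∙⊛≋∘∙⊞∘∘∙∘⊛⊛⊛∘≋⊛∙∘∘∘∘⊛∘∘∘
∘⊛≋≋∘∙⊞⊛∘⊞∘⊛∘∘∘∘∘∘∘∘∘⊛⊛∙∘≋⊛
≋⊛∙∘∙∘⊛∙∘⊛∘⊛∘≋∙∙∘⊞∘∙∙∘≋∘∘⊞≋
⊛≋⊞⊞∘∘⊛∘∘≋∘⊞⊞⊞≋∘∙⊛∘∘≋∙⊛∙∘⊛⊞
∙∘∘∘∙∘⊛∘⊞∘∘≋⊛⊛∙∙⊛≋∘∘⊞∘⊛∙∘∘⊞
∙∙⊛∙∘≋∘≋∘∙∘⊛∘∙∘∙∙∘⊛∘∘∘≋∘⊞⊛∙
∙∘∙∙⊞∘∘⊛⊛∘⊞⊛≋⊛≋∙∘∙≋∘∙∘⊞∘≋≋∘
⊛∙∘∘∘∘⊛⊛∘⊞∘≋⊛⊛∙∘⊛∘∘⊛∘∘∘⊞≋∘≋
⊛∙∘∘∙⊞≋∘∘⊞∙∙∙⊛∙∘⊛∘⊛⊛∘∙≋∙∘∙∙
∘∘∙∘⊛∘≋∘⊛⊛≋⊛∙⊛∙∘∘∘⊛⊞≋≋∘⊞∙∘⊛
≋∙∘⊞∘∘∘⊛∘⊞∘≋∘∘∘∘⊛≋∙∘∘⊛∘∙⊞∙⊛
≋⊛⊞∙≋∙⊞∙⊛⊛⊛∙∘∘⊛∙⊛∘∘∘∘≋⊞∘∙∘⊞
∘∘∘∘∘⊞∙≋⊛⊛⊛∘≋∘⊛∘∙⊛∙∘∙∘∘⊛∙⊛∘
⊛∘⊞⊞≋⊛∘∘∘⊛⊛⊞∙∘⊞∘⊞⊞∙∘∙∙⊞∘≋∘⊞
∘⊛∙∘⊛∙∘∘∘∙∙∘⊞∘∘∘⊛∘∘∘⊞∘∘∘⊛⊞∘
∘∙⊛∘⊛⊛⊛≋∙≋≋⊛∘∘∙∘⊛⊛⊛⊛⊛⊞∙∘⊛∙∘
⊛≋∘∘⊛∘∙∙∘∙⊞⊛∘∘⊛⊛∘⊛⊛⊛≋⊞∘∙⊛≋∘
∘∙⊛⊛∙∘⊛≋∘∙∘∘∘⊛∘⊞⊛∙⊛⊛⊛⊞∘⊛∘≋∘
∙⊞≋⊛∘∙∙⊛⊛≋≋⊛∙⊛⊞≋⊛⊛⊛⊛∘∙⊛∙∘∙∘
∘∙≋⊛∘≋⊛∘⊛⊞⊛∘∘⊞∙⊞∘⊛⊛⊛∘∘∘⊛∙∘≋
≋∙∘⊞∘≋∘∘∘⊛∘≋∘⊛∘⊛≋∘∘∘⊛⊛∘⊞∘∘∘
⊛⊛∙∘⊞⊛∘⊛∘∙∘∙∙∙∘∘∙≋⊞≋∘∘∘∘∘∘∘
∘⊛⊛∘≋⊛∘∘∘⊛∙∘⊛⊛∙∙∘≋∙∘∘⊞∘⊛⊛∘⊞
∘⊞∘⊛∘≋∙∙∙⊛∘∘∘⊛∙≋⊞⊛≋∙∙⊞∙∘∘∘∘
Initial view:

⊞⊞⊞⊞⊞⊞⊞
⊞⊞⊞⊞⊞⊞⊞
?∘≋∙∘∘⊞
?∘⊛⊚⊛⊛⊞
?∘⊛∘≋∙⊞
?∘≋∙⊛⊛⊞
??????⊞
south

⊞⊞⊞⊞⊞⊞⊞
?∘≋∙∘∘⊞
?∘⊛∙⊛⊛⊞
?∘⊛⊚≋∙⊞
?∘≋∙⊛⊛⊞
?∘∙∙≋∙⊞
??????⊞

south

?∘≋∙∘∘⊞
?∘⊛∙⊛⊛⊞
?∘⊛∘≋∙⊞
?∘≋⊚⊛⊛⊞
?∘∙∙≋∙⊞
?∘⊛∘∘∘⊞
??????⊞

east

∘≋∙∘∘⊞⊞
∘⊛∙⊛⊛⊞⊞
∘⊛∘≋∙⊞⊞
∘≋∙⊚⊛⊞⊞
∘∙∙≋∙⊞⊞
∘⊛∘∘∘⊞⊞
?????⊞⊞

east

≋∙∘∘⊞⊞⊞
⊛∙⊛⊛⊞⊞⊞
⊛∘≋∙⊞⊞⊞
≋∙⊛⊚⊞⊞⊞
∙∙≋∙⊞⊞⊞
⊛∘∘∘⊞⊞⊞
????⊞⊞⊞

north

⊞⊞⊞⊞⊞⊞⊞
≋∙∘∘⊞⊞⊞
⊛∙⊛⊛⊞⊞⊞
⊛∘≋⊚⊞⊞⊞
≋∙⊛⊛⊞⊞⊞
∙∙≋∙⊞⊞⊞
⊛∘∘∘⊞⊞⊞

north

⊞⊞⊞⊞⊞⊞⊞
⊞⊞⊞⊞⊞⊞⊞
≋∙∘∘⊞⊞⊞
⊛∙⊛⊚⊞⊞⊞
⊛∘≋∙⊞⊞⊞
≋∙⊛⊛⊞⊞⊞
∙∙≋∙⊞⊞⊞

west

⊞⊞⊞⊞⊞⊞⊞
⊞⊞⊞⊞⊞⊞⊞
∘≋∙∘∘⊞⊞
∘⊛∙⊚⊛⊞⊞
∘⊛∘≋∙⊞⊞
∘≋∙⊛⊛⊞⊞
∘∙∙≋∙⊞⊞

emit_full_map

∘≋∙∘∘
∘⊛∙⊚⊛
∘⊛∘≋∙
∘≋∙⊛⊛
∘∙∙≋∙
∘⊛∘∘∘

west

⊞⊞⊞⊞⊞⊞⊞
⊞⊞⊞⊞⊞⊞⊞
?∘≋∙∘∘⊞
?∘⊛⊚⊛⊛⊞
?∘⊛∘≋∙⊞
?∘≋∙⊛⊛⊞
?∘∙∙≋∙⊞

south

⊞⊞⊞⊞⊞⊞⊞
?∘≋∙∘∘⊞
?∘⊛∙⊛⊛⊞
?∘⊛⊚≋∙⊞
?∘≋∙⊛⊛⊞
?∘∙∙≋∙⊞
?∘⊛∘∘∘⊞

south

?∘≋∙∘∘⊞
?∘⊛∙⊛⊛⊞
?∘⊛∘≋∙⊞
?∘≋⊚⊛⊛⊞
?∘∙∙≋∙⊞
?∘⊛∘∘∘⊞
??????⊞

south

?∘⊛∙⊛⊛⊞
?∘⊛∘≋∙⊞
?∘≋∙⊛⊛⊞
?∘∙⊚≋∙⊞
?∘⊛∘∘∘⊞
?⊛∙∘≋⊛⊞
??????⊞

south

?∘⊛∘≋∙⊞
?∘≋∙⊛⊛⊞
?∘∙∙≋∙⊞
?∘⊛⊚∘∘⊞
?⊛∙∘≋⊛⊞
?≋∘∘⊞≋⊞
??????⊞

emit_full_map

∘≋∙∘∘
∘⊛∙⊛⊛
∘⊛∘≋∙
∘≋∙⊛⊛
∘∙∙≋∙
∘⊛⊚∘∘
⊛∙∘≋⊛
≋∘∘⊞≋

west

??∘⊛∘≋∙
?⊛∘≋∙⊛⊛
?∘∘∙∙≋∙
?∘∘⊚∘∘∘
?⊛⊛∙∘≋⊛
?∘≋∘∘⊞≋
???????

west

???∘⊛∘≋
?∘⊛∘≋∙⊛
?∙∘∘∙∙≋
?∘∘⊚⊛∘∘
?∘⊛⊛∙∘≋
?∙∘≋∘∘⊞
???????

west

????∘⊛∘
?∙∘⊛∘≋∙
?⊞∙∘∘∙∙
?∘∘⊚∘⊛∘
?∘∘⊛⊛∙∘
?∙∙∘≋∘∘
???????

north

????∘⊛∙
?∙∙∙∘⊛∘
?∙∘⊛∘≋∙
?⊞∙⊚∘∙∙
?∘∘∘∘⊛∘
?∘∘⊛⊛∙∘
?∙∙∘≋∘∘

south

?∙∙∙∘⊛∘
?∙∘⊛∘≋∙
?⊞∙∘∘∙∙
?∘∘⊚∘⊛∘
?∘∘⊛⊛∙∘
?∙∙∘≋∘∘
???????

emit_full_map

???∘≋∙∘∘
???∘⊛∙⊛⊛
∙∙∙∘⊛∘≋∙
∙∘⊛∘≋∙⊛⊛
⊞∙∘∘∙∙≋∙
∘∘⊚∘⊛∘∘∘
∘∘⊛⊛∙∘≋⊛
∙∙∘≋∘∘⊞≋

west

??∙∙∙∘⊛
?⊞∙∘⊛∘≋
?≋⊞∙∘∘∙
?∙∘⊚∘∘⊛
?∘∘∘⊛⊛∙
?∘∙∙∘≋∘
???????

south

?⊞∙∘⊛∘≋
?≋⊞∙∘∘∙
?∙∘∘∘∘⊛
?∘∘⊚⊛⊛∙
?∘∙∙∘≋∘
?∘∘≋∙⊛?
???????

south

?≋⊞∙∘∘∙
?∙∘∘∘∘⊛
?∘∘∘⊛⊛∙
?∘∙⊚∘≋∘
?∘∘≋∙⊛?
?∘∘⊞∘⊛?
???????

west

??≋⊞∙∘∘
?⊛∙∘∘∘∘
?∘∘∘∘⊛⊛
?⊞∘⊚∙∘≋
?⊛∘∘≋∙⊛
?≋∘∘⊞∘⊛
???????

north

??⊞∙∘⊛∘
?∙≋⊞∙∘∘
?⊛∙∘∘∘∘
?∘∘⊚∘⊛⊛
?⊞∘∙∙∘≋
?⊛∘∘≋∙⊛
?≋∘∘⊞∘⊛

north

???∙∙∙∘
?∘⊞∙∘⊛∘
?∙≋⊞∙∘∘
?⊛∙⊚∘∘∘
?∘∘∘∘⊛⊛
?⊞∘∙∙∘≋
?⊛∘∘≋∙⊛

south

?∘⊞∙∘⊛∘
?∙≋⊞∙∘∘
?⊛∙∘∘∘∘
?∘∘⊚∘⊛⊛
?⊞∘∙∙∘≋
?⊛∘∘≋∙⊛
?≋∘∘⊞∘⊛

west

??∘⊞∙∘⊛
?⊛∙≋⊞∙∘
?≋⊛∙∘∘∘
?∘∘⊚∘∘⊛
?∘⊞∘∙∙∘
?∙⊛∘∘≋∙
??≋∘∘⊞∘

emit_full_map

??????∘≋∙∘∘
??????∘⊛∙⊛⊛
???∙∙∙∘⊛∘≋∙
?∘⊞∙∘⊛∘≋∙⊛⊛
⊛∙≋⊞∙∘∘∙∙≋∙
≋⊛∙∘∘∘∘⊛∘∘∘
∘∘⊚∘∘⊛⊛∙∘≋⊛
∘⊞∘∙∙∘≋∘∘⊞≋
∙⊛∘∘≋∙⊛????
?≋∘∘⊞∘⊛????

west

???∘⊞∙∘
?∙⊛∙≋⊞∙
?∘≋⊛∙∘∘
?∘∘⊚∘∘∘
?∙∘⊞∘∙∙
?∘∙⊛∘∘≋
???≋∘∘⊞

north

?????∙∙
?⊞∙∘⊞∙∘
?∙⊛∙≋⊞∙
?∘≋⊚∙∘∘
?∘∘∘∘∘∘
?∙∘⊞∘∙∙
?∘∙⊛∘∘≋

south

?⊞∙∘⊞∙∘
?∙⊛∙≋⊞∙
?∘≋⊛∙∘∘
?∘∘⊚∘∘∘
?∙∘⊞∘∙∙
?∘∙⊛∘∘≋
???≋∘∘⊞

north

?????∙∙
?⊞∙∘⊞∙∘
?∙⊛∙≋⊞∙
?∘≋⊚∙∘∘
?∘∘∘∘∘∘
?∙∘⊞∘∙∙
?∘∙⊛∘∘≋

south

?⊞∙∘⊞∙∘
?∙⊛∙≋⊞∙
?∘≋⊛∙∘∘
?∘∘⊚∘∘∘
?∙∘⊞∘∙∙
?∘∙⊛∘∘≋
???≋∘∘⊞


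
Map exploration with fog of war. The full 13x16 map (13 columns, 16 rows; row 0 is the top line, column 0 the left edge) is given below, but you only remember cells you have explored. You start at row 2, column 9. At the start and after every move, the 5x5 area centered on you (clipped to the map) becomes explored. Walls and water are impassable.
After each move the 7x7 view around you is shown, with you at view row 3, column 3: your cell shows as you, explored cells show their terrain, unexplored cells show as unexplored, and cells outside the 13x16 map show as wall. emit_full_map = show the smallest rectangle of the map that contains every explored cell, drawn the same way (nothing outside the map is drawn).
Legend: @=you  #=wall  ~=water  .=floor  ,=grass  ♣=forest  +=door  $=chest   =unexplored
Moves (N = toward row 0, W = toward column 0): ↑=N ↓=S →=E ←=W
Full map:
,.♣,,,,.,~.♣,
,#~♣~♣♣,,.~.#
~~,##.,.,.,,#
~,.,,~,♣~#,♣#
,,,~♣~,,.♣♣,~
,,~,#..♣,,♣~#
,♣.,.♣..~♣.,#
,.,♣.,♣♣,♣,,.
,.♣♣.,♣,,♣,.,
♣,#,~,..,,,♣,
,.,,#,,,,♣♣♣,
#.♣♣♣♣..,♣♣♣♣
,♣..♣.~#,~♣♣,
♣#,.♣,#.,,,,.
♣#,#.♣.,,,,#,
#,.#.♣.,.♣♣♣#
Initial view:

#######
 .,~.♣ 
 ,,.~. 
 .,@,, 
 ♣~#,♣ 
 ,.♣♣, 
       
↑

#######
#######
 .,~.♣ 
 ,,@~. 
 .,.,, 
 ♣~#,♣ 
 ,.♣♣, 

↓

#######
 .,~.♣ 
 ,,.~. 
 .,@,, 
 ♣~#,♣ 
 ,.♣♣, 
       

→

#######
.,~.♣,#
,,.~.##
.,.@,##
♣~#,♣##
,.♣♣,~#
      #

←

#######
 .,~.♣,
 ,,.~.#
 .,@,,#
 ♣~#,♣#
 ,.♣♣,~
       

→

#######
.,~.♣,#
,,.~.##
.,.@,##
♣~#,♣##
,.♣♣,~#
      #

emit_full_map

.,~.♣,
,,.~.#
.,.@,#
♣~#,♣#
,.♣♣,~

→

#######
,~.♣,##
,.~.###
,.,@###
~#,♣###
.♣♣,~##
     ##

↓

,~.♣,##
,.~.###
,.,,###
~#,@###
.♣♣,~##
 ,♣~###
     ##

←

.,~.♣,#
,,.~.##
.,.,,##
♣~#@♣##
,.♣♣,~#
 ,,♣~##
      #

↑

#######
.,~.♣,#
,,.~.##
.,.@,##
♣~#,♣##
,.♣♣,~#
 ,,♣~##

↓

.,~.♣,#
,,.~.##
.,.,,##
♣~#@♣##
,.♣♣,~#
 ,,♣~##
      #

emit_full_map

.,~.♣,
,,.~.#
.,.,,#
♣~#@♣#
,.♣♣,~
 ,,♣~#

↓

,,.~.##
.,.,,##
♣~#,♣##
,.♣@,~#
 ,,♣~##
 ~♣.,##
      #

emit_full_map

.,~.♣,
,,.~.#
.,.,,#
♣~#,♣#
,.♣@,~
 ,,♣~#
 ~♣.,#


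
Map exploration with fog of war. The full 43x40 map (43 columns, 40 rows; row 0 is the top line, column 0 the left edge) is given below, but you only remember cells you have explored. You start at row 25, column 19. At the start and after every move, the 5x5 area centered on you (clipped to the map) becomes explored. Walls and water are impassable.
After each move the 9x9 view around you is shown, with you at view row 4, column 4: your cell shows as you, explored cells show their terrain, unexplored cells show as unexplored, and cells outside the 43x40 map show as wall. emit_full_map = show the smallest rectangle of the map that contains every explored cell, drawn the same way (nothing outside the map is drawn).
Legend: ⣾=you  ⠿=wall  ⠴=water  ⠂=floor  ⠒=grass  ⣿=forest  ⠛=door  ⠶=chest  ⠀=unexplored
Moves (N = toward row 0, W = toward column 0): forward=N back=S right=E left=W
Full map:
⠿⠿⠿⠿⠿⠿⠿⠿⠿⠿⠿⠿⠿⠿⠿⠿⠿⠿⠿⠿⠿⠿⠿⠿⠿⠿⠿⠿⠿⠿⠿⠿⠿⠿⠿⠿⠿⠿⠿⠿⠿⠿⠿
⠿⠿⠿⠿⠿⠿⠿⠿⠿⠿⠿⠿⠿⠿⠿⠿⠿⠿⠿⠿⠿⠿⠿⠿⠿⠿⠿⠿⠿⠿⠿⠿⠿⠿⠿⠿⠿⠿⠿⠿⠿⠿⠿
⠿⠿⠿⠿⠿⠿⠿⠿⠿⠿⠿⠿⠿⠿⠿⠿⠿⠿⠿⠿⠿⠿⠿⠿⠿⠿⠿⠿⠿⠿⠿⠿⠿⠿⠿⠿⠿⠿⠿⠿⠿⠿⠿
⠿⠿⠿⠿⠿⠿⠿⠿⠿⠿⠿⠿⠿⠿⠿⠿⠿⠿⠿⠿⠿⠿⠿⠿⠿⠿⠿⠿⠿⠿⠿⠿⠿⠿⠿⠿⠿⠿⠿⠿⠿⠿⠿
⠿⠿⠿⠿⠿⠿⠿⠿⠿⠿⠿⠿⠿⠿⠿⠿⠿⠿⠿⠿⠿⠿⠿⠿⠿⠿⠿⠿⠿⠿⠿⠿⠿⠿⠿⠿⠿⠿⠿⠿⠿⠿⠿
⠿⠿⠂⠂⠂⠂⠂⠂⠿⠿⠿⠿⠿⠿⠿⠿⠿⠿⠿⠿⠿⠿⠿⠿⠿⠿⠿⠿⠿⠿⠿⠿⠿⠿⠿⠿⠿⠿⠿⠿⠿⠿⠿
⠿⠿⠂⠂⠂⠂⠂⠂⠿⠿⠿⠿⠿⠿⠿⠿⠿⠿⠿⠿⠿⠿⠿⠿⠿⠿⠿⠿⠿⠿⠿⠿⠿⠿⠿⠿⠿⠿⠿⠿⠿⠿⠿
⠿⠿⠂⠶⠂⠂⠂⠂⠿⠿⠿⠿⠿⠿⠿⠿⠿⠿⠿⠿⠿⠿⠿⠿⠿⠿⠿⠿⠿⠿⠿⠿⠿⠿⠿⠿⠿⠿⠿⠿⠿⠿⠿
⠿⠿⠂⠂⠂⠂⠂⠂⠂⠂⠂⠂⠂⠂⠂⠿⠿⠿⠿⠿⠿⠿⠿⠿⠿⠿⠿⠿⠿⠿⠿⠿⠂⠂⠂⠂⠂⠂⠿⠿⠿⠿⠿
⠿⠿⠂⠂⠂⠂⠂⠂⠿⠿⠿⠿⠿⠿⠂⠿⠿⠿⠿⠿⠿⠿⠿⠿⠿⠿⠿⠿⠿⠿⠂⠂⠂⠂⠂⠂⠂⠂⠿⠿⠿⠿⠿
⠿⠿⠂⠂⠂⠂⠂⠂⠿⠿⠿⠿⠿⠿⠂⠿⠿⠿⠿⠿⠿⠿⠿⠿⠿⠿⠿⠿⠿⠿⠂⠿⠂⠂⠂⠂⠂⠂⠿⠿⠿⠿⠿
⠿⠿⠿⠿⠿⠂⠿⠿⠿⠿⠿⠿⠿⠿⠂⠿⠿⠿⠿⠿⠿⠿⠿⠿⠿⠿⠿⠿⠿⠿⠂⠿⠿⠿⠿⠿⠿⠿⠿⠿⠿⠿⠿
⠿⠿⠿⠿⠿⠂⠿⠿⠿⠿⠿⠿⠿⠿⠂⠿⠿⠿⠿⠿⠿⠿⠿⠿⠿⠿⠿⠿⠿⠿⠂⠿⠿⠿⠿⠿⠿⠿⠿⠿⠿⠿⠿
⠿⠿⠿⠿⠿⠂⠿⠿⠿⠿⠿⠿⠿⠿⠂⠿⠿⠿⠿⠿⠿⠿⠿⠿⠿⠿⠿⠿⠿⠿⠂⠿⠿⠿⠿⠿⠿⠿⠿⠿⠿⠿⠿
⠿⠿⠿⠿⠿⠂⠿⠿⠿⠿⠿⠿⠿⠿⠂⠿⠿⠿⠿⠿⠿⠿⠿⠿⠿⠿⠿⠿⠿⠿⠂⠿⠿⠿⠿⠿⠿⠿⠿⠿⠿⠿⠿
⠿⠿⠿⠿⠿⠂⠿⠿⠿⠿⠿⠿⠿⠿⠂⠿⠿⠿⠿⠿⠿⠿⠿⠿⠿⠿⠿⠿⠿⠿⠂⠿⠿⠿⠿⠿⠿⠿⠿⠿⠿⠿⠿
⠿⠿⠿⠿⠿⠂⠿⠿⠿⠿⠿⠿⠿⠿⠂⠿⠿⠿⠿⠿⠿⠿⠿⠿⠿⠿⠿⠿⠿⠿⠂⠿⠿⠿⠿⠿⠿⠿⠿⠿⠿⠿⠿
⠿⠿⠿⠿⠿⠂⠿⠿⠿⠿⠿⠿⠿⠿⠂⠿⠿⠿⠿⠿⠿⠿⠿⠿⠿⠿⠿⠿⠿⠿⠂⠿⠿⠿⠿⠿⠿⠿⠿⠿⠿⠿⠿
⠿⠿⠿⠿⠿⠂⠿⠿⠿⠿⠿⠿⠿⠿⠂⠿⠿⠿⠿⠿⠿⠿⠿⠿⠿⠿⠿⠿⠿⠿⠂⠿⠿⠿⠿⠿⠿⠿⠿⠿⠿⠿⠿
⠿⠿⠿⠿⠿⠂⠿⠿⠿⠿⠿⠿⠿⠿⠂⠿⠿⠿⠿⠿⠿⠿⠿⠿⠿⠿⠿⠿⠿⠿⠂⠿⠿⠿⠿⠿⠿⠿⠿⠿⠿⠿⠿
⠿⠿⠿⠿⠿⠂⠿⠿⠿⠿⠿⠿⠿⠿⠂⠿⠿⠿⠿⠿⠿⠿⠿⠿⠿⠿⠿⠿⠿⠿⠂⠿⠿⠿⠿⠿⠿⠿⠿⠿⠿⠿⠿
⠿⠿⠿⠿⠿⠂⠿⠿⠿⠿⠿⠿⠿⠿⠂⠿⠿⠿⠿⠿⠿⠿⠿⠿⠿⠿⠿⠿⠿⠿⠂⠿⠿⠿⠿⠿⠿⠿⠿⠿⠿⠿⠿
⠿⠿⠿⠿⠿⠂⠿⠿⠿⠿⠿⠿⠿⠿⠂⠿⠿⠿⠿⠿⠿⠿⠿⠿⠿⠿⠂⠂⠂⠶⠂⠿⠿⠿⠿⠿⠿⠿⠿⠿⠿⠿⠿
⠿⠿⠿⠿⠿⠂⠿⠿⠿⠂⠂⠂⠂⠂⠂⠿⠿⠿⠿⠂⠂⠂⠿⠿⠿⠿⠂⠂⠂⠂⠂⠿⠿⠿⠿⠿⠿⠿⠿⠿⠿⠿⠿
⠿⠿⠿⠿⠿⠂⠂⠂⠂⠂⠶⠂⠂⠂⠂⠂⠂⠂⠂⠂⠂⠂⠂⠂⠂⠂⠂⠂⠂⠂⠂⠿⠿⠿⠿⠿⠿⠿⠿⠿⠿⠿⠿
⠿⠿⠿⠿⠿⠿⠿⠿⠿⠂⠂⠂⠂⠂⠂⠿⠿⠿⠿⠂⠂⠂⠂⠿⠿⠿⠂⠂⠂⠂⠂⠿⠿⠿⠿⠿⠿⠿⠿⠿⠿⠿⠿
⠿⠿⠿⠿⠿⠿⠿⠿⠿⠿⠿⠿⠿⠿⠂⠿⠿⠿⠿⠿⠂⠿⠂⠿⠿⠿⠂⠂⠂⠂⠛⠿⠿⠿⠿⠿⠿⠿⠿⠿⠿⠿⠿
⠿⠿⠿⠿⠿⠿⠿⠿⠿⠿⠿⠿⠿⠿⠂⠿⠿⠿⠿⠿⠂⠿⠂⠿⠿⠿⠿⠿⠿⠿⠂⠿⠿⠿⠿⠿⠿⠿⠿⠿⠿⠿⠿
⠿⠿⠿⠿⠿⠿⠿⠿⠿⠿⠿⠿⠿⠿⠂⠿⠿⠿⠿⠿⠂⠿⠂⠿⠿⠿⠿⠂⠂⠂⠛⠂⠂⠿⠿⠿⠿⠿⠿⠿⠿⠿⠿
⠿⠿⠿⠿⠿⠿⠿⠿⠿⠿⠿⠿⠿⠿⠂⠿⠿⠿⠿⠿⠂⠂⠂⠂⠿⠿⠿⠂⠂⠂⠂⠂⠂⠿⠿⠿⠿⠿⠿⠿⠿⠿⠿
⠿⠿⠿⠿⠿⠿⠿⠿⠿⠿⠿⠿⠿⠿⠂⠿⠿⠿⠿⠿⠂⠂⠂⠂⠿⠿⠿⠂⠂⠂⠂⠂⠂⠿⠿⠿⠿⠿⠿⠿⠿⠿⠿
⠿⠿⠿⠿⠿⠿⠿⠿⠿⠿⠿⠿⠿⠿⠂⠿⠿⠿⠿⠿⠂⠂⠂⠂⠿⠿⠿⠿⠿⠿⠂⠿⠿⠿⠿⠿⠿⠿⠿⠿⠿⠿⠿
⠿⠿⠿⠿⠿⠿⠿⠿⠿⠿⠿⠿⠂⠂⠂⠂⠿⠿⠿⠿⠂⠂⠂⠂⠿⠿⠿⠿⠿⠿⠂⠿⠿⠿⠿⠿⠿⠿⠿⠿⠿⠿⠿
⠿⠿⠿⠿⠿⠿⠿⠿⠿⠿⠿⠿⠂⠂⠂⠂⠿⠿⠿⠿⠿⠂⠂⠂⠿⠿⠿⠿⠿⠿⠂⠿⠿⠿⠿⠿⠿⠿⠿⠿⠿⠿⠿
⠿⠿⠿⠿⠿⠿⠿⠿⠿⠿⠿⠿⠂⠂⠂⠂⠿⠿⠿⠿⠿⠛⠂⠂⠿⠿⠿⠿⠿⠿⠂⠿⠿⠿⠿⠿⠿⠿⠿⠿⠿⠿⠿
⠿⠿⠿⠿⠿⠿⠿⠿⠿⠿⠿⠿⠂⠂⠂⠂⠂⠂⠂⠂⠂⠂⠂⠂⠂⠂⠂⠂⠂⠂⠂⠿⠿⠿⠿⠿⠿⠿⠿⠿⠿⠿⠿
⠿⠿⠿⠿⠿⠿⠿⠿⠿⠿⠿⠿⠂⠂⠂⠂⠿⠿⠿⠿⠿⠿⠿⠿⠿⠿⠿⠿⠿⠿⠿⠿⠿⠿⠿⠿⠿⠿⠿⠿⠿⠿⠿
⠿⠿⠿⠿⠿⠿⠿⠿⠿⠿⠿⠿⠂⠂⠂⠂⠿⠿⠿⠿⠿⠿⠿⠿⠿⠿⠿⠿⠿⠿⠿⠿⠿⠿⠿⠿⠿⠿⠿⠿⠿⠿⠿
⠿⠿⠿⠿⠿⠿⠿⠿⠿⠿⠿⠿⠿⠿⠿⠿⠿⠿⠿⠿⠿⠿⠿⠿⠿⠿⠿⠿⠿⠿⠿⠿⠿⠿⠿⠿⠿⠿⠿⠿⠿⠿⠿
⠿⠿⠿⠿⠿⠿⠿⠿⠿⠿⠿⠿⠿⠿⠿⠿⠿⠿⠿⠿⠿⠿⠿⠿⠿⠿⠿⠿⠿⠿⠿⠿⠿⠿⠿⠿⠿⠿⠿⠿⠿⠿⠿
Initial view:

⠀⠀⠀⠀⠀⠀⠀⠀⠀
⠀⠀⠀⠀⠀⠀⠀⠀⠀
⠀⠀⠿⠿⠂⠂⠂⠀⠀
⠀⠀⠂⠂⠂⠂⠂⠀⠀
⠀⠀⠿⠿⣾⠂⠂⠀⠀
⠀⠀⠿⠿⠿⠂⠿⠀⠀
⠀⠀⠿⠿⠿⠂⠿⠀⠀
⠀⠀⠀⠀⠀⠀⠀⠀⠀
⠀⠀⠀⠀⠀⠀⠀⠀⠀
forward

⠀⠀⠀⠀⠀⠀⠀⠀⠀
⠀⠀⠀⠀⠀⠀⠀⠀⠀
⠀⠀⠿⠿⠿⠿⠿⠀⠀
⠀⠀⠿⠿⠂⠂⠂⠀⠀
⠀⠀⠂⠂⣾⠂⠂⠀⠀
⠀⠀⠿⠿⠂⠂⠂⠀⠀
⠀⠀⠿⠿⠿⠂⠿⠀⠀
⠀⠀⠿⠿⠿⠂⠿⠀⠀
⠀⠀⠀⠀⠀⠀⠀⠀⠀

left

⠀⠀⠀⠀⠀⠀⠀⠀⠀
⠀⠀⠀⠀⠀⠀⠀⠀⠀
⠀⠀⠿⠿⠿⠿⠿⠿⠀
⠀⠀⠿⠿⠿⠂⠂⠂⠀
⠀⠀⠂⠂⣾⠂⠂⠂⠀
⠀⠀⠿⠿⠿⠂⠂⠂⠀
⠀⠀⠿⠿⠿⠿⠂⠿⠀
⠀⠀⠀⠿⠿⠿⠂⠿⠀
⠀⠀⠀⠀⠀⠀⠀⠀⠀

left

⠀⠀⠀⠀⠀⠀⠀⠀⠀
⠀⠀⠀⠀⠀⠀⠀⠀⠀
⠀⠀⠿⠿⠿⠿⠿⠿⠿
⠀⠀⠿⠿⠿⠿⠂⠂⠂
⠀⠀⠂⠂⣾⠂⠂⠂⠂
⠀⠀⠿⠿⠿⠿⠂⠂⠂
⠀⠀⠿⠿⠿⠿⠿⠂⠿
⠀⠀⠀⠀⠿⠿⠿⠂⠿
⠀⠀⠀⠀⠀⠀⠀⠀⠀

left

⠀⠀⠀⠀⠀⠀⠀⠀⠀
⠀⠀⠀⠀⠀⠀⠀⠀⠀
⠀⠀⠂⠿⠿⠿⠿⠿⠿
⠀⠀⠂⠿⠿⠿⠿⠂⠂
⠀⠀⠂⠂⣾⠂⠂⠂⠂
⠀⠀⠂⠿⠿⠿⠿⠂⠂
⠀⠀⠂⠿⠿⠿⠿⠿⠂
⠀⠀⠀⠀⠀⠿⠿⠿⠂
⠀⠀⠀⠀⠀⠀⠀⠀⠀

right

⠀⠀⠀⠀⠀⠀⠀⠀⠀
⠀⠀⠀⠀⠀⠀⠀⠀⠀
⠀⠂⠿⠿⠿⠿⠿⠿⠿
⠀⠂⠿⠿⠿⠿⠂⠂⠂
⠀⠂⠂⠂⣾⠂⠂⠂⠂
⠀⠂⠿⠿⠿⠿⠂⠂⠂
⠀⠂⠿⠿⠿⠿⠿⠂⠿
⠀⠀⠀⠀⠿⠿⠿⠂⠿
⠀⠀⠀⠀⠀⠀⠀⠀⠀

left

⠀⠀⠀⠀⠀⠀⠀⠀⠀
⠀⠀⠀⠀⠀⠀⠀⠀⠀
⠀⠀⠂⠿⠿⠿⠿⠿⠿
⠀⠀⠂⠿⠿⠿⠿⠂⠂
⠀⠀⠂⠂⣾⠂⠂⠂⠂
⠀⠀⠂⠿⠿⠿⠿⠂⠂
⠀⠀⠂⠿⠿⠿⠿⠿⠂
⠀⠀⠀⠀⠀⠿⠿⠿⠂
⠀⠀⠀⠀⠀⠀⠀⠀⠀

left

⠀⠀⠀⠀⠀⠀⠀⠀⠀
⠀⠀⠀⠀⠀⠀⠀⠀⠀
⠀⠀⠿⠂⠿⠿⠿⠿⠿
⠀⠀⠂⠂⠿⠿⠿⠿⠂
⠀⠀⠂⠂⣾⠂⠂⠂⠂
⠀⠀⠂⠂⠿⠿⠿⠿⠂
⠀⠀⠿⠂⠿⠿⠿⠿⠿
⠀⠀⠀⠀⠀⠀⠿⠿⠿
⠀⠀⠀⠀⠀⠀⠀⠀⠀

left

⠀⠀⠀⠀⠀⠀⠀⠀⠀
⠀⠀⠀⠀⠀⠀⠀⠀⠀
⠀⠀⠿⠿⠂⠿⠿⠿⠿
⠀⠀⠂⠂⠂⠿⠿⠿⠿
⠀⠀⠂⠂⣾⠂⠂⠂⠂
⠀⠀⠂⠂⠂⠿⠿⠿⠿
⠀⠀⠿⠿⠂⠿⠿⠿⠿
⠀⠀⠀⠀⠀⠀⠀⠿⠿
⠀⠀⠀⠀⠀⠀⠀⠀⠀

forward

⠀⠀⠀⠀⠀⠀⠀⠀⠀
⠀⠀⠀⠀⠀⠀⠀⠀⠀
⠀⠀⠿⠿⠂⠿⠿⠀⠀
⠀⠀⠿⠿⠂⠿⠿⠿⠿
⠀⠀⠂⠂⣾⠿⠿⠿⠿
⠀⠀⠂⠂⠂⠂⠂⠂⠂
⠀⠀⠂⠂⠂⠿⠿⠿⠿
⠀⠀⠿⠿⠂⠿⠿⠿⠿
⠀⠀⠀⠀⠀⠀⠀⠿⠿

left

⠀⠀⠀⠀⠀⠀⠀⠀⠀
⠀⠀⠀⠀⠀⠀⠀⠀⠀
⠀⠀⠿⠿⠿⠂⠿⠿⠀
⠀⠀⠿⠿⠿⠂⠿⠿⠿
⠀⠀⠂⠂⣾⠂⠿⠿⠿
⠀⠀⠂⠂⠂⠂⠂⠂⠂
⠀⠀⠂⠂⠂⠂⠿⠿⠿
⠀⠀⠀⠿⠿⠂⠿⠿⠿
⠀⠀⠀⠀⠀⠀⠀⠀⠿

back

⠀⠀⠀⠀⠀⠀⠀⠀⠀
⠀⠀⠿⠿⠿⠂⠿⠿⠀
⠀⠀⠿⠿⠿⠂⠿⠿⠿
⠀⠀⠂⠂⠂⠂⠿⠿⠿
⠀⠀⠂⠂⣾⠂⠂⠂⠂
⠀⠀⠂⠂⠂⠂⠿⠿⠿
⠀⠀⠿⠿⠿⠂⠿⠿⠿
⠀⠀⠀⠀⠀⠀⠀⠀⠿
⠀⠀⠀⠀⠀⠀⠀⠀⠀

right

⠀⠀⠀⠀⠀⠀⠀⠀⠀
⠀⠿⠿⠿⠂⠿⠿⠀⠀
⠀⠿⠿⠿⠂⠿⠿⠿⠿
⠀⠂⠂⠂⠂⠿⠿⠿⠿
⠀⠂⠂⠂⣾⠂⠂⠂⠂
⠀⠂⠂⠂⠂⠿⠿⠿⠿
⠀⠿⠿⠿⠂⠿⠿⠿⠿
⠀⠀⠀⠀⠀⠀⠀⠿⠿
⠀⠀⠀⠀⠀⠀⠀⠀⠀

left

⠀⠀⠀⠀⠀⠀⠀⠀⠀
⠀⠀⠿⠿⠿⠂⠿⠿⠀
⠀⠀⠿⠿⠿⠂⠿⠿⠿
⠀⠀⠂⠂⠂⠂⠿⠿⠿
⠀⠀⠂⠂⣾⠂⠂⠂⠂
⠀⠀⠂⠂⠂⠂⠿⠿⠿
⠀⠀⠿⠿⠿⠂⠿⠿⠿
⠀⠀⠀⠀⠀⠀⠀⠀⠿
⠀⠀⠀⠀⠀⠀⠀⠀⠀

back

⠀⠀⠿⠿⠿⠂⠿⠿⠀
⠀⠀⠿⠿⠿⠂⠿⠿⠿
⠀⠀⠂⠂⠂⠂⠿⠿⠿
⠀⠀⠂⠂⠂⠂⠂⠂⠂
⠀⠀⠂⠂⣾⠂⠿⠿⠿
⠀⠀⠿⠿⠿⠂⠿⠿⠿
⠀⠀⠿⠿⠿⠂⠿⠀⠿
⠀⠀⠀⠀⠀⠀⠀⠀⠀
⠀⠀⠀⠀⠀⠀⠀⠀⠀

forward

⠀⠀⠀⠀⠀⠀⠀⠀⠀
⠀⠀⠿⠿⠿⠂⠿⠿⠀
⠀⠀⠿⠿⠿⠂⠿⠿⠿
⠀⠀⠂⠂⠂⠂⠿⠿⠿
⠀⠀⠂⠂⣾⠂⠂⠂⠂
⠀⠀⠂⠂⠂⠂⠿⠿⠿
⠀⠀⠿⠿⠿⠂⠿⠿⠿
⠀⠀⠿⠿⠿⠂⠿⠀⠿
⠀⠀⠀⠀⠀⠀⠀⠀⠀

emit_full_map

⠿⠿⠿⠂⠿⠿⠀⠀⠀⠀⠀
⠿⠿⠿⠂⠿⠿⠿⠿⠿⠿⠿
⠂⠂⠂⠂⠿⠿⠿⠿⠂⠂⠂
⠂⠂⣾⠂⠂⠂⠂⠂⠂⠂⠂
⠂⠂⠂⠂⠿⠿⠿⠿⠂⠂⠂
⠿⠿⠿⠂⠿⠿⠿⠿⠿⠂⠿
⠿⠿⠿⠂⠿⠀⠿⠿⠿⠂⠿

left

⠀⠀⠀⠀⠀⠀⠀⠀⠀
⠀⠀⠀⠿⠿⠿⠂⠿⠿
⠀⠀⠿⠿⠿⠿⠂⠿⠿
⠀⠀⠂⠂⠂⠂⠂⠿⠿
⠀⠀⠶⠂⣾⠂⠂⠂⠂
⠀⠀⠂⠂⠂⠂⠂⠿⠿
⠀⠀⠿⠿⠿⠿⠂⠿⠿
⠀⠀⠀⠿⠿⠿⠂⠿⠀
⠀⠀⠀⠀⠀⠀⠀⠀⠀

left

⠀⠀⠀⠀⠀⠀⠀⠀⠀
⠀⠀⠀⠀⠿⠿⠿⠂⠿
⠀⠀⠿⠿⠿⠿⠿⠂⠿
⠀⠀⠂⠂⠂⠂⠂⠂⠿
⠀⠀⠂⠶⣾⠂⠂⠂⠂
⠀⠀⠂⠂⠂⠂⠂⠂⠿
⠀⠀⠿⠿⠿⠿⠿⠂⠿
⠀⠀⠀⠀⠿⠿⠿⠂⠿
⠀⠀⠀⠀⠀⠀⠀⠀⠀

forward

⠀⠀⠀⠀⠀⠀⠀⠀⠀
⠀⠀⠀⠀⠀⠀⠀⠀⠀
⠀⠀⠿⠿⠿⠿⠿⠂⠿
⠀⠀⠿⠿⠿⠿⠿⠂⠿
⠀⠀⠂⠂⣾⠂⠂⠂⠿
⠀⠀⠂⠶⠂⠂⠂⠂⠂
⠀⠀⠂⠂⠂⠂⠂⠂⠿
⠀⠀⠿⠿⠿⠿⠿⠂⠿
⠀⠀⠀⠀⠿⠿⠿⠂⠿

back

⠀⠀⠀⠀⠀⠀⠀⠀⠀
⠀⠀⠿⠿⠿⠿⠿⠂⠿
⠀⠀⠿⠿⠿⠿⠿⠂⠿
⠀⠀⠂⠂⠂⠂⠂⠂⠿
⠀⠀⠂⠶⣾⠂⠂⠂⠂
⠀⠀⠂⠂⠂⠂⠂⠂⠿
⠀⠀⠿⠿⠿⠿⠿⠂⠿
⠀⠀⠀⠀⠿⠿⠿⠂⠿
⠀⠀⠀⠀⠀⠀⠀⠀⠀

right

⠀⠀⠀⠀⠀⠀⠀⠀⠀
⠀⠿⠿⠿⠿⠿⠂⠿⠿
⠀⠿⠿⠿⠿⠿⠂⠿⠿
⠀⠂⠂⠂⠂⠂⠂⠿⠿
⠀⠂⠶⠂⣾⠂⠂⠂⠂
⠀⠂⠂⠂⠂⠂⠂⠿⠿
⠀⠿⠿⠿⠿⠿⠂⠿⠿
⠀⠀⠀⠿⠿⠿⠂⠿⠀
⠀⠀⠀⠀⠀⠀⠀⠀⠀

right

⠀⠀⠀⠀⠀⠀⠀⠀⠀
⠿⠿⠿⠿⠿⠂⠿⠿⠀
⠿⠿⠿⠿⠿⠂⠿⠿⠿
⠂⠂⠂⠂⠂⠂⠿⠿⠿
⠂⠶⠂⠂⣾⠂⠂⠂⠂
⠂⠂⠂⠂⠂⠂⠿⠿⠿
⠿⠿⠿⠿⠿⠂⠿⠿⠿
⠀⠀⠿⠿⠿⠂⠿⠀⠿
⠀⠀⠀⠀⠀⠀⠀⠀⠀

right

⠀⠀⠀⠀⠀⠀⠀⠀⠀
⠿⠿⠿⠿⠂⠿⠿⠀⠀
⠿⠿⠿⠿⠂⠿⠿⠿⠿
⠂⠂⠂⠂⠂⠿⠿⠿⠿
⠶⠂⠂⠂⣾⠂⠂⠂⠂
⠂⠂⠂⠂⠂⠿⠿⠿⠿
⠿⠿⠿⠿⠂⠿⠿⠿⠿
⠀⠿⠿⠿⠂⠿⠀⠿⠿
⠀⠀⠀⠀⠀⠀⠀⠀⠀

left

⠀⠀⠀⠀⠀⠀⠀⠀⠀
⠿⠿⠿⠿⠿⠂⠿⠿⠀
⠿⠿⠿⠿⠿⠂⠿⠿⠿
⠂⠂⠂⠂⠂⠂⠿⠿⠿
⠂⠶⠂⠂⣾⠂⠂⠂⠂
⠂⠂⠂⠂⠂⠂⠿⠿⠿
⠿⠿⠿⠿⠿⠂⠿⠿⠿
⠀⠀⠿⠿⠿⠂⠿⠀⠿
⠀⠀⠀⠀⠀⠀⠀⠀⠀

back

⠿⠿⠿⠿⠿⠂⠿⠿⠀
⠿⠿⠿⠿⠿⠂⠿⠿⠿
⠂⠂⠂⠂⠂⠂⠿⠿⠿
⠂⠶⠂⠂⠂⠂⠂⠂⠂
⠂⠂⠂⠂⣾⠂⠿⠿⠿
⠿⠿⠿⠿⠿⠂⠿⠿⠿
⠀⠀⠿⠿⠿⠂⠿⠀⠿
⠀⠀⠀⠀⠀⠀⠀⠀⠀
⠀⠀⠀⠀⠀⠀⠀⠀⠀

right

⠿⠿⠿⠿⠂⠿⠿⠀⠀
⠿⠿⠿⠿⠂⠿⠿⠿⠿
⠂⠂⠂⠂⠂⠿⠿⠿⠿
⠶⠂⠂⠂⠂⠂⠂⠂⠂
⠂⠂⠂⠂⣾⠿⠿⠿⠿
⠿⠿⠿⠿⠂⠿⠿⠿⠿
⠀⠿⠿⠿⠂⠿⠿⠿⠿
⠀⠀⠀⠀⠀⠀⠀⠀⠀
⠀⠀⠀⠀⠀⠀⠀⠀⠀

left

⠿⠿⠿⠿⠿⠂⠿⠿⠀
⠿⠿⠿⠿⠿⠂⠿⠿⠿
⠂⠂⠂⠂⠂⠂⠿⠿⠿
⠂⠶⠂⠂⠂⠂⠂⠂⠂
⠂⠂⠂⠂⣾⠂⠿⠿⠿
⠿⠿⠿⠿⠿⠂⠿⠿⠿
⠀⠀⠿⠿⠿⠂⠿⠿⠿
⠀⠀⠀⠀⠀⠀⠀⠀⠀
⠀⠀⠀⠀⠀⠀⠀⠀⠀

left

⠀⠿⠿⠿⠿⠿⠂⠿⠿
⠀⠿⠿⠿⠿⠿⠂⠿⠿
⠀⠂⠂⠂⠂⠂⠂⠿⠿
⠀⠂⠶⠂⠂⠂⠂⠂⠂
⠀⠂⠂⠂⣾⠂⠂⠿⠿
⠀⠿⠿⠿⠿⠿⠂⠿⠿
⠀⠀⠿⠿⠿⠿⠂⠿⠿
⠀⠀⠀⠀⠀⠀⠀⠀⠀
⠀⠀⠀⠀⠀⠀⠀⠀⠀

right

⠿⠿⠿⠿⠿⠂⠿⠿⠀
⠿⠿⠿⠿⠿⠂⠿⠿⠿
⠂⠂⠂⠂⠂⠂⠿⠿⠿
⠂⠶⠂⠂⠂⠂⠂⠂⠂
⠂⠂⠂⠂⣾⠂⠿⠿⠿
⠿⠿⠿⠿⠿⠂⠿⠿⠿
⠀⠿⠿⠿⠿⠂⠿⠿⠿
⠀⠀⠀⠀⠀⠀⠀⠀⠀
⠀⠀⠀⠀⠀⠀⠀⠀⠀

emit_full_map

⠿⠿⠿⠿⠿⠂⠿⠿⠀⠀⠀⠀⠀
⠿⠿⠿⠿⠿⠂⠿⠿⠿⠿⠿⠿⠿
⠂⠂⠂⠂⠂⠂⠿⠿⠿⠿⠂⠂⠂
⠂⠶⠂⠂⠂⠂⠂⠂⠂⠂⠂⠂⠂
⠂⠂⠂⠂⣾⠂⠿⠿⠿⠿⠂⠂⠂
⠿⠿⠿⠿⠿⠂⠿⠿⠿⠿⠿⠂⠿
⠀⠿⠿⠿⠿⠂⠿⠿⠿⠿⠿⠂⠿

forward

⠀⠀⠀⠀⠀⠀⠀⠀⠀
⠿⠿⠿⠿⠿⠂⠿⠿⠀
⠿⠿⠿⠿⠿⠂⠿⠿⠿
⠂⠂⠂⠂⠂⠂⠿⠿⠿
⠂⠶⠂⠂⣾⠂⠂⠂⠂
⠂⠂⠂⠂⠂⠂⠿⠿⠿
⠿⠿⠿⠿⠿⠂⠿⠿⠿
⠀⠿⠿⠿⠿⠂⠿⠿⠿
⠀⠀⠀⠀⠀⠀⠀⠀⠀

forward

⠀⠀⠀⠀⠀⠀⠀⠀⠀
⠀⠀⠀⠀⠀⠀⠀⠀⠀
⠿⠿⠿⠿⠿⠂⠿⠿⠀
⠿⠿⠿⠿⠿⠂⠿⠿⠿
⠂⠂⠂⠂⣾⠂⠿⠿⠿
⠂⠶⠂⠂⠂⠂⠂⠂⠂
⠂⠂⠂⠂⠂⠂⠿⠿⠿
⠿⠿⠿⠿⠿⠂⠿⠿⠿
⠀⠿⠿⠿⠿⠂⠿⠿⠿

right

⠀⠀⠀⠀⠀⠀⠀⠀⠀
⠀⠀⠀⠀⠀⠀⠀⠀⠀
⠿⠿⠿⠿⠂⠿⠿⠀⠀
⠿⠿⠿⠿⠂⠿⠿⠿⠿
⠂⠂⠂⠂⣾⠿⠿⠿⠿
⠶⠂⠂⠂⠂⠂⠂⠂⠂
⠂⠂⠂⠂⠂⠿⠿⠿⠿
⠿⠿⠿⠿⠂⠿⠿⠿⠿
⠿⠿⠿⠿⠂⠿⠿⠿⠿

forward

⠀⠀⠀⠀⠀⠀⠀⠀⠀
⠀⠀⠀⠀⠀⠀⠀⠀⠀
⠀⠀⠿⠿⠂⠿⠿⠀⠀
⠿⠿⠿⠿⠂⠿⠿⠀⠀
⠿⠿⠿⠿⣾⠿⠿⠿⠿
⠂⠂⠂⠂⠂⠿⠿⠿⠿
⠶⠂⠂⠂⠂⠂⠂⠂⠂
⠂⠂⠂⠂⠂⠿⠿⠿⠿
⠿⠿⠿⠿⠂⠿⠿⠿⠿

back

⠀⠀⠀⠀⠀⠀⠀⠀⠀
⠀⠀⠿⠿⠂⠿⠿⠀⠀
⠿⠿⠿⠿⠂⠿⠿⠀⠀
⠿⠿⠿⠿⠂⠿⠿⠿⠿
⠂⠂⠂⠂⣾⠿⠿⠿⠿
⠶⠂⠂⠂⠂⠂⠂⠂⠂
⠂⠂⠂⠂⠂⠿⠿⠿⠿
⠿⠿⠿⠿⠂⠿⠿⠿⠿
⠿⠿⠿⠿⠂⠿⠿⠿⠿

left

⠀⠀⠀⠀⠀⠀⠀⠀⠀
⠀⠀⠀⠿⠿⠂⠿⠿⠀
⠿⠿⠿⠿⠿⠂⠿⠿⠀
⠿⠿⠿⠿⠿⠂⠿⠿⠿
⠂⠂⠂⠂⣾⠂⠿⠿⠿
⠂⠶⠂⠂⠂⠂⠂⠂⠂
⠂⠂⠂⠂⠂⠂⠿⠿⠿
⠿⠿⠿⠿⠿⠂⠿⠿⠿
⠀⠿⠿⠿⠿⠂⠿⠿⠿

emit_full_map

⠀⠀⠀⠿⠿⠂⠿⠿⠀⠀⠀⠀⠀
⠿⠿⠿⠿⠿⠂⠿⠿⠀⠀⠀⠀⠀
⠿⠿⠿⠿⠿⠂⠿⠿⠿⠿⠿⠿⠿
⠂⠂⠂⠂⣾⠂⠿⠿⠿⠿⠂⠂⠂
⠂⠶⠂⠂⠂⠂⠂⠂⠂⠂⠂⠂⠂
⠂⠂⠂⠂⠂⠂⠿⠿⠿⠿⠂⠂⠂
⠿⠿⠿⠿⠿⠂⠿⠿⠿⠿⠿⠂⠿
⠀⠿⠿⠿⠿⠂⠿⠿⠿⠿⠿⠂⠿
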